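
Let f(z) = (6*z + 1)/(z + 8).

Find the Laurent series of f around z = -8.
Put w = z - (-8), i.e. z = w - 8. The denominator is w, so it suffices to rewrite the numerator in powers of w.

P(z) = 6*z + 1
P(w - 8) = -47 + 6*w

Dividing each term by w:
  f = -47/w + 6

Substituting back w = z + 8:
  f(z) = -47/(z + 8) + 6

The series is finite because the numerator is a polynomial; the negative powers form the principal part, and the coefficient of 1/(z + 8) gives Res(f, -8) = -47.

Final answer: -47/(z + 8) + 6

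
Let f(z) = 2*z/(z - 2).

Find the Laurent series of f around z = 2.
4/(z - 2) + 2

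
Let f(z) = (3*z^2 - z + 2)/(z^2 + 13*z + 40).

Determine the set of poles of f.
The singularities of f are the zeros of the denominator. Factoring,
  z^2 + 13*z + 40 = (z + 8)*(z + 5)
so the candidates are z = -8, z = -5.

Check the numerator P(z) = 3*z^2 - z + 2 at each one:
  P(-8) = 202 ≠ 0, so z = -8 is a (simple) pole.
  P(-5) = 82 ≠ 0, so z = -5 is a (simple) pole.

Poles of f: {-8, -5}

Final answer: {-8, -5}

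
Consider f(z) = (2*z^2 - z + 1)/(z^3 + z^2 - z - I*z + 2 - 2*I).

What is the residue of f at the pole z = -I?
Write f(z) = P(z)/Q(z) with P(z) = 2*z^2 - z + 1 and Q(z) = z^3 + z^2 - z - I*z + 2 - 2*I.
The denominator factors as Q(z) = (z - 1 - I)*(z + I)*(z + 2), so z = -I is a simple zero of Q and P is analytic there; z = -I is therefore a simple pole and
  Res(f, z₀) = P(z₀)/Q'(z₀).

Q'(z) = 3*z^2 + 2*z - 1 - I, so Q'(-I) = -4 - 3*I.
P(-I) = -1 + I.

Res(f, -I) = (-1 + I)/(-4 - 3*I) = 1/25 - 7*I/25

Final answer: 1/25 - 7*I/25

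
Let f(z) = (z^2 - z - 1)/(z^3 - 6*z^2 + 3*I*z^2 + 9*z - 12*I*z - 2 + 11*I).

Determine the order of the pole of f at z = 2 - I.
3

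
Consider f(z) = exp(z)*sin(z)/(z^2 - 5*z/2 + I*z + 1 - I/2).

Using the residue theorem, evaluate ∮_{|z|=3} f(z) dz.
By the residue theorem, ∮_C f(z) dz = 2πi · (sum of the residues of f at the poles inside |z| = 3).

The denominator factors as (z - 1/2)*(z - 2 + I), so the singularities of f are simple poles at z = 1/2, z = 2 - I.
  |1/2|² = 1/4 < 9 = 3², so this pole is inside the contour.
  |2 - I|² = 5 < 9 = 3², so this pole is inside the contour.

With P(z) = exp(z)*sin(z) and Q(z) = z^2 - 5*z/2 + I*z + 1 - I/2, each pole is simple, so Res(f, z₀) = P(z₀)/Q'(z₀) with Q'(z) = 2*z - 5/2 + I.
  Res(f, 1/2) = P(1/2)/Q'(1/2) = (exp(1/2)*sin(1/2))/(-3/2 + I) = (-6/13 - 4*I/13)*exp(1/2)*sin(1/2)
  Res(f, 2 - I) = P(2 - I)/Q'(2 - I) = (exp(2 - I)*sin(2 - I))/(3/2 - I) = (6/13 + 4*I/13)*exp(2 - I)*sin(2 - I)

Sum of residues inside C: (6/13 + 4*I/13)*exp(2 - I)*sin(2 - I) + (-6/13 - 4*I/13)*exp(1/2)*sin(1/2)
∮_C f(z) dz = 2πi · ((6/13 + 4*I/13)*exp(2 - I)*sin(2 - I) + (-6/13 - 4*I/13)*exp(1/2)*sin(1/2)) = pi*(8/13 - 12*I/13)*exp(1/2)*sin(1/2) + pi*(-8/13 + 12*I/13)*exp(2 - I)*sin(2 - I)

Final answer: pi*(8/13 - 12*I/13)*exp(1/2)*sin(1/2) + pi*(-8/13 + 12*I/13)*exp(2 - I)*sin(2 - I)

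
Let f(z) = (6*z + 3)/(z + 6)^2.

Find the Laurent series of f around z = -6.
Put w = z - (-6), i.e. z = w - 6. The denominator is w^2, so it suffices to rewrite the numerator in powers of w.

P(z) = 6*z + 3
P(w - 6) = -33 + 6*w

Dividing each term by w^2:
  f = -33/w^2 + 6/w

Substituting back w = z + 6:
  f(z) = -33/(z + 6)^2 + 6/(z + 6)

The series is finite because the numerator is a polynomial; the negative powers form the principal part, and the coefficient of 1/(z + 6) gives Res(f, -6) = 6.

Final answer: -33/(z + 6)^2 + 6/(z + 6)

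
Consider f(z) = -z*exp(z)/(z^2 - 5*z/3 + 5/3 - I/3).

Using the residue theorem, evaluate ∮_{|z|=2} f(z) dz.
By the residue theorem, ∮_C f(z) dz = 2πi · (sum of the residues of f at the poles inside |z| = 2).

The denominator factors as (z - 1 - I)*(z - 2/3 + I), so the singularities of f are simple poles at z = 1 + I, z = 2/3 - I.
  |1 + I|² = 2 < 4 = 2², so this pole is inside the contour.
  |2/3 - I|² = 13/9 < 4 = 2², so this pole is inside the contour.

With P(z) = -z*exp(z) and Q(z) = z^2 - 5*z/3 + 5/3 - I/3, each pole is simple, so Res(f, z₀) = P(z₀)/Q'(z₀) with Q'(z) = 2*z - 5/3.
  Res(f, 1 + I) = P(1 + I)/Q'(1 + I) = ((-1 - I)*exp(1 + I))/(1/3 + 2*I) = (-21/37 + 15*I/37)*exp(1 + I)
  Res(f, 2/3 - I) = P(2/3 - I)/Q'(2/3 - I) = ((-2/3 + I)*exp(2/3 - I))/(-1/3 - 2*I) = (-16/37 - 15*I/37)*exp(2/3 - I)

Sum of residues inside C: (-21/37 + 15*I/37)*exp(1 + I) + (-16/37 - 15*I/37)*exp(2/3 - I)
∮_C f(z) dz = 2πi · ((-21/37 + 15*I/37)*exp(1 + I) + (-16/37 - 15*I/37)*exp(2/3 - I)) = pi*(-30/37 - 42*I/37)*exp(1 + I) + pi*(30/37 - 32*I/37)*exp(2/3 - I)

Final answer: pi*(-30/37 - 42*I/37)*exp(1 + I) + pi*(30/37 - 32*I/37)*exp(2/3 - I)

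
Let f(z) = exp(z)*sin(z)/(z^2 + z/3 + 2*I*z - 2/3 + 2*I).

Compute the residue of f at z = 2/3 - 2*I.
Write f(z) = P(z)/Q(z) with P(z) = exp(z)*sin(z) and Q(z) = z^2 + z/3 + 2*I*z - 2/3 + 2*I.
The denominator factors as Q(z) = (z - 2/3 + 2*I)*(z + 1), so z = 2/3 - 2*I is a simple zero of Q and P is analytic there; z = 2/3 - 2*I is therefore a simple pole and
  Res(f, z₀) = P(z₀)/Q'(z₀).

Q'(z) = 2*z + 1/3 + 2*I, so Q'(2/3 - 2*I) = 5/3 - 2*I.
P(2/3 - 2*I) = exp(2/3 - 2*I)*sin(2/3 - 2*I).

Res(f, 2/3 - 2*I) = (exp(2/3 - 2*I)*sin(2/3 - 2*I))/(5/3 - 2*I) = (15/61 + 18*I/61)*exp(2/3 - 2*I)*sin(2/3 - 2*I)

Final answer: (15/61 + 18*I/61)*exp(2/3 - 2*I)*sin(2/3 - 2*I)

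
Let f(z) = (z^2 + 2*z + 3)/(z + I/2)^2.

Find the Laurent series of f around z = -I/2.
Put w = z - (-I/2), i.e. z = w - I/2. The denominator is w^2, so it suffices to rewrite the numerator in powers of w.

P(z) = z^2 + 2*z + 3
P(w - I/2) = 11/4 - I + (2 - I)*w + w^2

Dividing each term by w^2:
  f = (11/4 - I)/w^2 + (2 - I)/w + 1

Substituting back w = z + I/2:
  f(z) = (11/4 - I)/(z + I/2)^2 + (2 - I)/(z + I/2) + 1

The series is finite because the numerator is a polynomial; the negative powers form the principal part, and the coefficient of 1/(z + I/2) gives Res(f, -I/2) = 2 - I.

Final answer: (11/4 - I)/(z + I/2)^2 + (2 - I)/(z + I/2) + 1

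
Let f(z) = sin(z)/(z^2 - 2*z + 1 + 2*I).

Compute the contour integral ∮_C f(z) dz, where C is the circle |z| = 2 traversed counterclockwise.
By the residue theorem, ∮_C f(z) dz = 2πi · (sum of the residues of f at the poles inside |z| = 2).

The denominator factors as (z - 2 + I)*(z - I), so the singularities of f are simple poles at z = 2 - I, z = I.
  |2 - I|² = 5 > 4 = 2², so this pole is outside the contour.
  |I|² = 1 < 4 = 2², so this pole is inside the contour.

With P(z) = sin(z) and Q(z) = z^2 - 2*z + 1 + 2*I, each pole is simple, so Res(f, z₀) = P(z₀)/Q'(z₀) with Q'(z) = 2*z - 2.
  Res(f, I) = P(I)/Q'(I) = (I*sinh(1))/(-2 + 2*I) = (1/4 - I/4)*sinh(1)

∮_C f(z) dz = 2πi · ((1/4 - I/4)*sinh(1)) = pi*(1/2 + I/2)*sinh(1)

Final answer: pi*(1/2 + I/2)*sinh(1)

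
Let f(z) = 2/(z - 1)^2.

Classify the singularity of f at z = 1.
Write f(z) = g(z)/(z - 1)^2 with g(z) = 2.
g is entire and g(1) = 2 ≠ 0, so no factor of (z - 1) cancels: the Laurent expansion of f about z = 1 starts at the power -2, i.e. lim_{z→z₀} (z - z₀)^2 f(z) = 2 is finite and nonzero.
So z = 1 is a pole of order 2.

Final answer: pole of order 2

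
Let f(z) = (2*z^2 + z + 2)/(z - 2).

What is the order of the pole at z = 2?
Factor the denominator:
  z - 2 = (z - 2)

The numerator P(z) = 2*z^2 + z + 2 has P(2) = 12 ≠ 0, so no factor of (z - 2) cancels.
Near z = 2 we can therefore write f(z) = g(z)/(z - 2) with g analytic at 2 and g(2) ≠ 0 (g is just the numerator).

Hence z = 2 is a pole of order 1.

Final answer: 1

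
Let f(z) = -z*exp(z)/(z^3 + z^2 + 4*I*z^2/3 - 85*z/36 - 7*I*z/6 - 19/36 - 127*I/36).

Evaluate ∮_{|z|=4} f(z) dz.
By the residue theorem, ∮_C f(z) dz = 2πi · (sum of the residues of f at the poles inside |z| = 4).

The denominator factors as (z - 3/2 - I/3)*(z + 3/2 + 2*I/3)*(z + 1 + I), so the singularities of f are simple poles at z = 3/2 + I/3, z = -3/2 - 2*I/3, z = -1 - I.
  |3/2 + I/3|² = 85/36 < 16 = 4², so this pole is inside the contour.
  |-3/2 - 2*I/3|² = 97/36 < 16 = 4², so this pole is inside the contour.
  |-1 - I|² = 2 < 16 = 4², so this pole is inside the contour.

With P(z) = -z*exp(z) and Q(z) = z^3 + z^2 + 4*I*z^2/3 - 85*z/36 - 7*I*z/6 - 19/36 - 127*I/36, each pole is simple, so Res(f, z₀) = P(z₀)/Q'(z₀) with Q'(z) = 3*z^2 + 2*z + 8*I*z/3 - 85/36 - 7*I/6.
  Res(f, 3/2 + I/3) = P(3/2 + I/3)/Q'(3/2 + I/3) = ((-3/2 - I/3)*exp(3/2 + I/3))/(37/6 + 13*I/2) = (-411/2890 + 277*I/2890)*exp(3/2 + I/3)
  Res(f, -3/2 - 2*I/3) = P(-3/2 - 2*I/3)/Q'(-3/2 - 2*I/3) = ((3/2 + 2*I/3)*exp(-3/2 - 2*I/3))/(11/6 - I/2) = (87/130 + 71*I/130)*exp(-3/2 - 2*I/3)
  Res(f, -1 - I) = P(-1 - I)/Q'(-1 - I) = ((1 + I)*exp(-1 - I))/(-61/36 + I/6) = (-1980/3757 - 2412*I/3757)*exp(-1 - I)

Sum of residues inside C: (87/130 + 71*I/130)*exp(-3/2 - 2*I/3) + (-1980/3757 - 2412*I/3757)*exp(-1 - I) + (-411/2890 + 277*I/2890)*exp(3/2 + I/3)
∮_C f(z) dz = 2πi · ((87/130 + 71*I/130)*exp(-3/2 - 2*I/3) + (-1980/3757 - 2412*I/3757)*exp(-1 - I) + (-411/2890 + 277*I/2890)*exp(3/2 + I/3)) = pi*(-277/1445 - 411*I/1445)*exp(3/2 + I/3) + pi*(4824/3757 - 3960*I/3757)*exp(-1 - I) + pi*(-71/65 + 87*I/65)*exp(-3/2 - 2*I/3)

Final answer: pi*(-277/1445 - 411*I/1445)*exp(3/2 + I/3) + pi*(4824/3757 - 3960*I/3757)*exp(-1 - I) + pi*(-71/65 + 87*I/65)*exp(-3/2 - 2*I/3)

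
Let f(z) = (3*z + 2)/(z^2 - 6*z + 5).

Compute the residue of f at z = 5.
Write f(z) = P(z)/Q(z) with P(z) = 3*z + 2 and Q(z) = z^2 - 6*z + 5.
The denominator factors as Q(z) = (z - 1)*(z - 5), so z = 5 is a simple zero of Q and P is analytic there; z = 5 is therefore a simple pole and
  Res(f, z₀) = P(z₀)/Q'(z₀).

Q'(z) = 2*z - 6, so Q'(5) = 4.
P(5) = 17.

Res(f, 5) = (17)/(4) = 17/4

Final answer: 17/4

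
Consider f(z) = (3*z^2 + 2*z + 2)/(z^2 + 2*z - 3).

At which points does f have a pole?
{-3, 1}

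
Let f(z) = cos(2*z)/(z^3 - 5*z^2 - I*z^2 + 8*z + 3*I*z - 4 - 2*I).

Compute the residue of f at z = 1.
Write f(z) = P(z)/Q(z) with P(z) = cos(2*z) and Q(z) = z^3 - 5*z^2 - I*z^2 + 8*z + 3*I*z - 4 - 2*I.
The denominator factors as Q(z) = (z - 1)*(z - 2)*(z - 2 - I), so z = 1 is a simple zero of Q and P is analytic there; z = 1 is therefore a simple pole and
  Res(f, z₀) = P(z₀)/Q'(z₀).

Q'(z) = 3*z^2 - 10*z - 2*I*z + 8 + 3*I, so Q'(1) = 1 + I.
P(1) = cos(2).

Res(f, 1) = (cos(2))/(1 + I) = (1/2 - I/2)*cos(2)

Final answer: (1/2 - I/2)*cos(2)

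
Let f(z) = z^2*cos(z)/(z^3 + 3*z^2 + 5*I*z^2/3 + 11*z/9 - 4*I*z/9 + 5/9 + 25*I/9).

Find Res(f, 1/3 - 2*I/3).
Write f(z) = P(z)/Q(z) with P(z) = z^2*cos(z) and Q(z) = z^3 + 3*z^2 + 5*I*z^2/3 + 11*z/9 - 4*I*z/9 + 5/9 + 25*I/9.
The denominator factors as Q(z) = (z - 1/3 + 2*I/3)*(z + 1/3 - I)*(z + 3 + 2*I), so z = 1/3 - 2*I/3 is a simple zero of Q and P is analytic there; z = 1/3 - 2*I/3 is therefore a simple pole and
  Res(f, z₀) = P(z₀)/Q'(z₀).

Q'(z) = 3*z^2 + 6*z + 10*I*z/3 + 11/9 - 4*I/9, so Q'(1/3 - 2*I/3) = 40/9 - 14*I/3.
P(1/3 - 2*I/3) = (-1/3 - 4*I/9)*cos(1/3 - 2*I/3).

Res(f, 1/3 - 2*I/3) = ((-1/3 - 4*I/9)*cos(1/3 - 2*I/3))/(40/9 - 14*I/3) = (12/841 - 143*I/1682)*cos(1/3 - 2*I/3)

Final answer: (12/841 - 143*I/1682)*cos(1/3 - 2*I/3)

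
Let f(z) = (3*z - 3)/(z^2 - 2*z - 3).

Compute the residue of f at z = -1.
3/2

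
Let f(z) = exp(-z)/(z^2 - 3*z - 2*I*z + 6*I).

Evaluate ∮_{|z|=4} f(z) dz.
By the residue theorem, ∮_C f(z) dz = 2πi · (sum of the residues of f at the poles inside |z| = 4).

The denominator factors as (z - 3)*(z - 2*I), so the singularities of f are simple poles at z = 3, z = 2*I.
  |3|² = 9 < 16 = 4², so this pole is inside the contour.
  |2*I|² = 4 < 16 = 4², so this pole is inside the contour.

With P(z) = exp(-z) and Q(z) = z^2 - 3*z - 2*I*z + 6*I, each pole is simple, so Res(f, z₀) = P(z₀)/Q'(z₀) with Q'(z) = 2*z - 3 - 2*I.
  Res(f, 3) = P(3)/Q'(3) = (exp(-3))/(3 - 2*I) = (3/13 + 2*I/13)*exp(-3)
  Res(f, 2*I) = P(2*I)/Q'(2*I) = (exp(-2*I))/(-3 + 2*I) = (-3/13 - 2*I/13)*exp(-2*I)

Sum of residues inside C: (3/13 + 2*I/13)*exp(-3) + (-3/13 - 2*I/13)*exp(-2*I)
∮_C f(z) dz = 2πi · ((3/13 + 2*I/13)*exp(-3) + (-3/13 - 2*I/13)*exp(-2*I)) = pi*(4/13 - 6*I/13)*exp(-2*I) + pi*(-4/13 + 6*I/13)*exp(-3)

Final answer: pi*(4/13 - 6*I/13)*exp(-2*I) + pi*(-4/13 + 6*I/13)*exp(-3)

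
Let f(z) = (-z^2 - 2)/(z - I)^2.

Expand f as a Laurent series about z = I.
-1/(z - I)^2 - 2*I/(z - I) - 1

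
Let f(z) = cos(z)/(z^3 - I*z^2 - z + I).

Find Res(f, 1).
(1/4 + I/4)*cos(1)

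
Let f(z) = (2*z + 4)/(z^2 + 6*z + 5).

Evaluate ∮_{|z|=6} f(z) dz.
By the residue theorem, ∮_C f(z) dz = 2πi · (sum of the residues of f at the poles inside |z| = 6).

The denominator factors as (z + 1)*(z + 5), so the singularities of f are simple poles at z = -1, z = -5.
  |-1|² = 1 < 36 = 6², so this pole is inside the contour.
  |-5|² = 25 < 36 = 6², so this pole is inside the contour.

With P(z) = 2*z + 4 and Q(z) = z^2 + 6*z + 5, each pole is simple, so Res(f, z₀) = P(z₀)/Q'(z₀) with Q'(z) = 2*z + 6.
  Res(f, -1) = P(-1)/Q'(-1) = (2)/(4) = 1/2
  Res(f, -5) = P(-5)/Q'(-5) = (-6)/(-4) = 3/2

Sum of residues inside C: 2
∮_C f(z) dz = 2πi · (2) = 4*I*pi

Final answer: 4*I*pi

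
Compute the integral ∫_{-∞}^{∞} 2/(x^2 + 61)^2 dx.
Let f(z) = 2/(z^2 + 61)^2. The denominator has no real zeros and deg Q - deg P = 4 ≥ 2, so the integral of f over the upper semicircle |z| = R tends to 0 as R → ∞. Closing the contour in the upper half-plane,
  ∫_{-∞}^{∞} f(x) dx = 2πi · Σ Res(f, z_k)  over the poles with Im z_k > 0.

Zeros of the denominator: z^2 + 61 = 0 gives z = ±sqrt(61)*I.
Upper half-plane: z = sqrt(61)*I (a pole of order 2).

Write f(z) = g(z)/(z - sqrt(61)*I)^2 with g(z) = 2/(z + sqrt(61)*I)^2. For a double pole, Res(f, z₀) = g'(z₀):
  g'(z) = -4/(z + sqrt(61)*I)^3
  Res(f, sqrt(61)*I) = g'(sqrt(61)*I) = -sqrt(61)*I/7442

∫_{-∞}^{∞} f(x) dx = 2πi · (-sqrt(61)*I/7442) = sqrt(61)*pi/3721

Final answer: sqrt(61)*pi/3721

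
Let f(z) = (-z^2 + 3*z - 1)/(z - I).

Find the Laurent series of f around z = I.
Put w = z - (I), i.e. z = w + I. The denominator is w, so it suffices to rewrite the numerator in powers of w.

P(z) = -z^2 + 3*z - 1
P(w + I) = 3*I + (3 - 2*I)*w - w^2

Dividing each term by w:
  f = 3*I/w + 3 - 2*I - w

Substituting back w = z - I:
  f(z) = 3*I/(z - I) + 3 - 2*I - (z - I)

The series is finite because the numerator is a polynomial; the negative powers form the principal part, and the coefficient of 1/(z - I) gives Res(f, I) = 3*I.

Final answer: 3*I/(z - I) + 3 - 2*I - (z - I)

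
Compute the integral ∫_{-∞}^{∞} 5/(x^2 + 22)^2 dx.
5*sqrt(22)*pi/968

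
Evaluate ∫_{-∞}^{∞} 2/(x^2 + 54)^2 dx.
Let f(z) = 2/(z^2 + 54)^2. The denominator has no real zeros and deg Q - deg P = 4 ≥ 2, so the integral of f over the upper semicircle |z| = R tends to 0 as R → ∞. Closing the contour in the upper half-plane,
  ∫_{-∞}^{∞} f(x) dx = 2πi · Σ Res(f, z_k)  over the poles with Im z_k > 0.

Zeros of the denominator: z^2 + 54 = 0 gives z = ±3*sqrt(6)*I.
Upper half-plane: z = 3*sqrt(6)*I (a pole of order 2).

Write f(z) = g(z)/(z - 3*sqrt(6)*I)^2 with g(z) = 2/(z + 3*sqrt(6)*I)^2. For a double pole, Res(f, z₀) = g'(z₀):
  g'(z) = -4/(z + 3*sqrt(6)*I)^3
  Res(f, 3*sqrt(6)*I) = g'(3*sqrt(6)*I) = -sqrt(6)*I/1944

∫_{-∞}^{∞} f(x) dx = 2πi · (-sqrt(6)*I/1944) = sqrt(6)*pi/972

Final answer: sqrt(6)*pi/972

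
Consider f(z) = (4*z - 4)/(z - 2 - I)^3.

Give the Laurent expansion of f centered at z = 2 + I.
Put w = z - (2 + I), i.e. z = w + 2 + I. The denominator is w^3, so it suffices to rewrite the numerator in powers of w.

P(z) = 4*z - 4
P(w + 2 + I) = 4 + 4*I + 4*w

Dividing each term by w^3:
  f = (4 + 4*I)/w^3 + 4/w^2

Substituting back w = z - 2 - I:
  f(z) = (4 + 4*I)/(z - 2 - I)^3 + 4/(z - 2 - I)^2

The series is finite because the numerator is a polynomial; the negative powers form the principal part.

Final answer: (4 + 4*I)/(z - 2 - I)^3 + 4/(z - 2 - I)^2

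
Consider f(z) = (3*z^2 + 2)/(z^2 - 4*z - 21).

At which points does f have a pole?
{-3, 7}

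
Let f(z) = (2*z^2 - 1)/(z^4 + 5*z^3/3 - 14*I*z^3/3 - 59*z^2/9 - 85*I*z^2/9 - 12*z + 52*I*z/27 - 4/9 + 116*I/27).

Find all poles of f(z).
{-2, -1/3 + I, 2*I/3, 2/3 + 3*I}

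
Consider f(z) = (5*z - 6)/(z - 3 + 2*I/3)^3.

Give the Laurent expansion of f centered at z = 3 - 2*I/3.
(9 - 10*I/3)/(z - 3 + 2*I/3)^3 + 5/(z - 3 + 2*I/3)^2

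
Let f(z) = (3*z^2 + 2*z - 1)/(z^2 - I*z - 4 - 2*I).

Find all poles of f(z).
The singularities of f are the zeros of the denominator. Factoring,
  z^2 - I*z - 4 - 2*I = (z + 2)*(z - 2 - I)
so the candidates are z = -2, z = 2 + I.

Check the numerator P(z) = 3*z^2 + 2*z - 1 at each one:
  P(-2) = 7 ≠ 0, so z = -2 is a (simple) pole.
  P(2 + I) = 12 + 14*I ≠ 0, so z = 2 + I is a (simple) pole.

Poles of f: {-2, 2 + I}

Final answer: {-2, 2 + I}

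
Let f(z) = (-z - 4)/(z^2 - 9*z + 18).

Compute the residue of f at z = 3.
Write f(z) = P(z)/Q(z) with P(z) = -z - 4 and Q(z) = z^2 - 9*z + 18.
The denominator factors as Q(z) = (z - 3)*(z - 6), so z = 3 is a simple zero of Q and P is analytic there; z = 3 is therefore a simple pole and
  Res(f, z₀) = P(z₀)/Q'(z₀).

Q'(z) = 2*z - 9, so Q'(3) = -3.
P(3) = -7.

Res(f, 3) = (-7)/(-3) = 7/3

Final answer: 7/3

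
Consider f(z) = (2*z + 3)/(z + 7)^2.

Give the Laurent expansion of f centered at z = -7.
Put w = z - (-7), i.e. z = w - 7. The denominator is w^2, so it suffices to rewrite the numerator in powers of w.

P(z) = 2*z + 3
P(w - 7) = -11 + 2*w

Dividing each term by w^2:
  f = -11/w^2 + 2/w

Substituting back w = z + 7:
  f(z) = -11/(z + 7)^2 + 2/(z + 7)

The series is finite because the numerator is a polynomial; the negative powers form the principal part, and the coefficient of 1/(z + 7) gives Res(f, -7) = 2.

Final answer: -11/(z + 7)^2 + 2/(z + 7)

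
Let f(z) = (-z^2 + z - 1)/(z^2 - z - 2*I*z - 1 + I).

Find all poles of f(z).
{I, 1 + I}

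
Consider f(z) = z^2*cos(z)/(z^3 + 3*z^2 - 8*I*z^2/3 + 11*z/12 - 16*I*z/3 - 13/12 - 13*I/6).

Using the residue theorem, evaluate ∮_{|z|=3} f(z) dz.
By the residue theorem, ∮_C f(z) dz = 2πi · (sum of the residues of f at the poles inside |z| = 3).

The denominator factors as (z + 1 - I/2)*(z + 1 - 2*I/3)*(z + 1 - 3*I/2), so the singularities of f are simple poles at z = -1 + I/2, z = -1 + 2*I/3, z = -1 + 3*I/2.
  |-1 + I/2|² = 5/4 < 9 = 3², so this pole is inside the contour.
  |-1 + 2*I/3|² = 13/9 < 9 = 3², so this pole is inside the contour.
  |-1 + 3*I/2|² = 13/4 < 9 = 3², so this pole is inside the contour.

With P(z) = z^2*cos(z) and Q(z) = z^3 + 3*z^2 - 8*I*z^2/3 + 11*z/12 - 16*I*z/3 - 13/12 - 13*I/6, each pole is simple, so Res(f, z₀) = P(z₀)/Q'(z₀) with Q'(z) = 3*z^2 + 6*z - 16*I*z/3 + 11/12 - 16*I/3.
  Res(f, -1 + I/2) = P(-1 + I/2)/Q'(-1 + I/2) = ((3/4 - I)*cos(1 - I/2))/(-1/6) = (-9/2 + 6*I)*cos(1 - I/2)
  Res(f, -1 + 2*I/3) = P(-1 + 2*I/3)/Q'(-1 + 2*I/3) = ((5/9 - 4*I/3)*cos(1 - 2*I/3))/(5/36) = (4 - 48*I/5)*cos(1 - 2*I/3)
  Res(f, -1 + 3*I/2) = P(-1 + 3*I/2)/Q'(-1 + 3*I/2) = ((-5/4 - 3*I)*cos(1 - 3*I/2))/(-5/6) = (3/2 + 18*I/5)*cos(1 - 3*I/2)

Sum of residues inside C: (4 - 48*I/5)*cos(1 - 2*I/3) + (-9/2 + 6*I)*cos(1 - I/2) + (3/2 + 18*I/5)*cos(1 - 3*I/2)
∮_C f(z) dz = 2πi · ((4 - 48*I/5)*cos(1 - 2*I/3) + (-9/2 + 6*I)*cos(1 - I/2) + (3/2 + 18*I/5)*cos(1 - 3*I/2)) = pi*(-12 - 9*I)*cos(1 - I/2) + pi*(-36/5 + 3*I)*cos(1 - 3*I/2) + pi*(96/5 + 8*I)*cos(1 - 2*I/3)

Final answer: pi*(-12 - 9*I)*cos(1 - I/2) + pi*(-36/5 + 3*I)*cos(1 - 3*I/2) + pi*(96/5 + 8*I)*cos(1 - 2*I/3)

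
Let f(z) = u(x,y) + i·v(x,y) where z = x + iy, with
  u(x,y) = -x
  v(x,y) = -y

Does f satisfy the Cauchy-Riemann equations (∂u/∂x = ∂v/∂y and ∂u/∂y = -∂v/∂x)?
∂u/∂x = -1
∂v/∂y = -1
∂u/∂y = 0
∂v/∂x = 0
∂u/∂x = ∂v/∂y and ∂u/∂y = -∂v/∂x hold identically; f is analytic.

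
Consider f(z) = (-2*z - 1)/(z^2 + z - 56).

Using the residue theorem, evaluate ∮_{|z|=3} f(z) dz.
By the residue theorem, ∮_C f(z) dz = 2πi · (sum of the residues of f at the poles inside |z| = 3).

The denominator factors as (z - 7)*(z + 8), so the singularities of f are simple poles at z = 7, z = -8.
  |7|² = 49 > 9 = 3², so this pole is outside the contour.
  |-8|² = 64 > 9 = 3², so this pole is outside the contour.

No pole lies inside the contour, so f is analytic on and inside C and the integral is 0 (Cauchy's theorem).

Final answer: 0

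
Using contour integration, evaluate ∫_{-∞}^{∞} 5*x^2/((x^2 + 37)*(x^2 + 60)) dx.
Let f(z) = 5*z^2/((z^2 + 37)*(z^2 + 60)). The denominator has no real zeros and deg Q - deg P = 2 ≥ 2, so the integral of f over the upper semicircle |z| = R tends to 0 as R → ∞. Closing the contour in the upper half-plane,
  ∫_{-∞}^{∞} f(x) dx = 2πi · Σ Res(f, z_k)  over the poles with Im z_k > 0.

Zeros of the denominator: z^2 + 37 = 0 gives z = ±sqrt(37)*I; z^2 + 60 = 0 gives z = ±2*sqrt(15)*I.
Upper half-plane: z = 2*sqrt(15)*I, z = sqrt(37)*I (simple).

Each pole is a simple zero of Q(z) = z^4 + 97*z^2 + 2220, so Res(f, z₀) = P(z₀)/Q'(z₀) with P(z) = 5*z^2, Q'(z) = 4*z^3 + 194*z:
  Res(f, 2*sqrt(15)*I) = (-300)/(-92*sqrt(15)*I) = -5*sqrt(15)*I/23
  Res(f, sqrt(37)*I) = (-185)/(46*sqrt(37)*I) = 5*sqrt(37)*I/46

Sum of residues: 5*I*(-2*sqrt(15) + sqrt(37))/46
∫_{-∞}^{∞} f(x) dx = 2πi · (5*I*(-2*sqrt(15) + sqrt(37))/46) = 5*pi*(-sqrt(37) + 2*sqrt(15))/23

Final answer: 5*pi*(-sqrt(37) + 2*sqrt(15))/23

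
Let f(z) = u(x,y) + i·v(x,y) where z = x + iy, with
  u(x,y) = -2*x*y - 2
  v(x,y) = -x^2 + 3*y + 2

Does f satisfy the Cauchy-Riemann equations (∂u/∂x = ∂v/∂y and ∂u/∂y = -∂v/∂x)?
∂u/∂x = -2*y
∂v/∂y = 3
∂u/∂y = -2*x
∂v/∂x = -2*x
∂u/∂x ≠ ∂v/∂y and ∂u/∂y ≠ -∂v/∂x; the Cauchy-Riemann equations are not satisfied, so f is not analytic.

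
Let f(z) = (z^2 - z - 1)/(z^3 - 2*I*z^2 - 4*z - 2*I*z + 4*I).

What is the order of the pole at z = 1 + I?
2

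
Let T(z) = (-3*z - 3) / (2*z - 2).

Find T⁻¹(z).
Set w = T(z) = (-3*z - 3) / (2*z - 2) and solve for z:
  w*(2*z - 2) = -3*z - 3
  -2*w + z*(2*w + 3) + 3 = 0
  z*(2*w + 3) = 2*w - 3
  z = (3 - 2*w)/(-2*w - 3)
Renaming the variable, T⁻¹(z) = (-2*z + 3)/(-2*z - 3) = (2*z - 3)/(2*z + 3).
(Check: ad - bc = 12 ≠ 0, so T is invertible.)

Final answer: (2*z - 3)/(2*z + 3)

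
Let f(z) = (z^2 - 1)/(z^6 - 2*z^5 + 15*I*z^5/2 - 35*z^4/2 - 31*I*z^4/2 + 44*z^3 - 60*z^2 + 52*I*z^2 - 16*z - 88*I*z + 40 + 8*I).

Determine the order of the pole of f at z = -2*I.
Factor the denominator:
  z^6 - 2*z^5 + 15*I*z^5/2 - 35*z^4/2 - 31*I*z^4/2 + 44*z^3 - 60*z^2 + 52*I*z^2 - 16*z - 88*I*z + 40 + 8*I = (z + 2*I)^4*(z - 1 + I)*(z - 1 - 3*I/2)

The numerator P(z) = z^2 - 1 has P(-2*I) = -5 ≠ 0, so no factor of (z + 2*I) cancels.
Near z = -2*I we can therefore write f(z) = g(z)/(z + 2*I)^4 with g analytic at -2*I and g(-2*I) ≠ 0 (g is the numerator divided by the remaining denominator factors).

Hence z = -2*I is a pole of order 4.

Final answer: 4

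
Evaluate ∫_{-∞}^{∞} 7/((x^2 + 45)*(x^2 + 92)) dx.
Let f(z) = 7/((z^2 + 45)*(z^2 + 92)). The denominator has no real zeros and deg Q - deg P = 4 ≥ 2, so the integral of f over the upper semicircle |z| = R tends to 0 as R → ∞. Closing the contour in the upper half-plane,
  ∫_{-∞}^{∞} f(x) dx = 2πi · Σ Res(f, z_k)  over the poles with Im z_k > 0.

Zeros of the denominator: z^2 + 45 = 0 gives z = ±3*sqrt(5)*I; z^2 + 92 = 0 gives z = ±2*sqrt(23)*I.
Upper half-plane: z = 2*sqrt(23)*I, z = 3*sqrt(5)*I (simple).

Each pole is a simple zero of Q(z) = z^4 + 137*z^2 + 4140, so Res(f, z₀) = P(z₀)/Q'(z₀) with P(z) = 7, Q'(z) = 4*z^3 + 274*z:
  Res(f, 2*sqrt(23)*I) = (7)/(-188*sqrt(23)*I) = 7*sqrt(23)*I/4324
  Res(f, 3*sqrt(5)*I) = (7)/(282*sqrt(5)*I) = -7*sqrt(5)*I/1410

Sum of residues: 7*I*(-46*sqrt(5) + 15*sqrt(23))/64860
∫_{-∞}^{∞} f(x) dx = 2πi · (7*I*(-46*sqrt(5) + 15*sqrt(23))/64860) = 7*pi*(-15*sqrt(23) + 46*sqrt(5))/32430

Final answer: 7*pi*(-15*sqrt(23) + 46*sqrt(5))/32430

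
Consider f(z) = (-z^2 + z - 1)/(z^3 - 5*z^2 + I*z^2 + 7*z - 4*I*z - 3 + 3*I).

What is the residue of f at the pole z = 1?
Write f(z) = P(z)/Q(z) with P(z) = -z^2 + z - 1 and Q(z) = z^3 - 5*z^2 + I*z^2 + 7*z - 4*I*z - 3 + 3*I.
The denominator factors as Q(z) = (z - 1)*(z - 1 + I)*(z - 3), so z = 1 is a simple zero of Q and P is analytic there; z = 1 is therefore a simple pole and
  Res(f, z₀) = P(z₀)/Q'(z₀).

Q'(z) = 3*z^2 - 10*z + 2*I*z + 7 - 4*I, so Q'(1) = -2*I.
P(1) = -1.

Res(f, 1) = (-1)/(-2*I) = -I/2

Final answer: -I/2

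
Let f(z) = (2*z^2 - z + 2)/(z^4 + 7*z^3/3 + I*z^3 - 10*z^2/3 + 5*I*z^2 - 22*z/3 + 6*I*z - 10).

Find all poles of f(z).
The singularities of f are the zeros of the denominator. Factoring,
  z^4 + 7*z^3/3 + I*z^3 - 10*z^2/3 + 5*I*z^2 - 22*z/3 + 6*I*z - 10 = (z + 3)*(z - 2 + I)*(z + 1/3 + I)*(z + 1 - I)
so the candidates are z = -3, z = 2 - I, z = -1/3 - I, z = -1 + I.

Check the numerator P(z) = 2*z^2 - z + 2 at each one:
  P(-3) = 23 ≠ 0, so z = -3 is a (simple) pole.
  P(2 - I) = 6 - 7*I ≠ 0, so z = 2 - I is a (simple) pole.
  P(-1/3 - I) = 5/9 + 7*I/3 ≠ 0, so z = -1/3 - I is a (simple) pole.
  P(-1 + I) = 3 - 5*I ≠ 0, so z = -1 + I is a (simple) pole.

Poles of f: {-3, -1 + I, -1/3 - I, 2 - I}

Final answer: {-3, -1 + I, -1/3 - I, 2 - I}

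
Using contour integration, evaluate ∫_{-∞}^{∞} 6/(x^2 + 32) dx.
3*sqrt(2)*pi/4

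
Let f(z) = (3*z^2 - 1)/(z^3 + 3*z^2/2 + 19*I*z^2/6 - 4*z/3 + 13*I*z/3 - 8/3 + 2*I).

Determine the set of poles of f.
{-1 + I/3, -1/2 - 3*I/2, -2*I}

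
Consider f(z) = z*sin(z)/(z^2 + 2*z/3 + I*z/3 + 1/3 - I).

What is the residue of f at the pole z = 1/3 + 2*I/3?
(14/41 + 3*I/41)*sin(1/3 + 2*I/3)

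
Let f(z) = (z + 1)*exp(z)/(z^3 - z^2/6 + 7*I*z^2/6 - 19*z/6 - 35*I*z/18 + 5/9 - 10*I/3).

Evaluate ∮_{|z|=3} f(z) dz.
By the residue theorem, ∮_C f(z) dz = 2πi · (sum of the residues of f at the poles inside |z| = 3).

The denominator factors as (z + 3/2 + I/2)*(z - 2 - I/3)*(z + 1/3 + I), so the singularities of f are simple poles at z = -3/2 - I/2, z = 2 + I/3, z = -1/3 - I.
  |-3/2 - I/2|² = 5/2 < 9 = 3², so this pole is inside the contour.
  |2 + I/3|² = 37/9 < 9 = 3², so this pole is inside the contour.
  |-1/3 - I|² = 10/9 < 9 = 3², so this pole is inside the contour.

With P(z) = (z + 1)*exp(z) and Q(z) = z^3 - z^2/6 + 7*I*z^2/6 - 19*z/6 - 35*I*z/18 + 5/9 - 10*I/3, each pole is simple, so Res(f, z₀) = P(z₀)/Q'(z₀) with Q'(z) = 3*z^2 - z/3 + 7*I*z/3 - 19/6 - 35*I/18.
  Res(f, -3/2 - I/2) = P(-3/2 - I/2)/Q'(-3/2 - I/2) = ((-1/2 - I/2)*exp(-3/2 - I/2))/(9/2 - 7*I/9) = (-603/6757 - 855*I/6757)*exp(-3/2 - I/2)
  Res(f, 2 + I/3) = P(2 + I/3)/Q'(2 + I/3) = ((3 + I/3)*exp(2 + I/3))/(127/18 + 119*I/18) = (3786/15145 - 2832*I/15145)*exp(2 + I/3)
  Res(f, -1/3 - I) = P(-1/3 - I)/Q'(-1/3 - I) = ((2/3 - I)*exp(-1/3 - I))/(-61/18 - 7*I/18) = (-303/1885 + 591*I/1885)*exp(-1/3 - I)

Sum of residues inside C: (3786/15145 - 2832*I/15145)*exp(2 + I/3) + (-603/6757 - 855*I/6757)*exp(-3/2 - I/2) + (-303/1885 + 591*I/1885)*exp(-1/3 - I)
∮_C f(z) dz = 2πi · ((3786/15145 - 2832*I/15145)*exp(2 + I/3) + (-603/6757 - 855*I/6757)*exp(-3/2 - I/2) + (-303/1885 + 591*I/1885)*exp(-1/3 - I)) = pi*(1710/6757 - 1206*I/6757)*exp(-3/2 - I/2) + pi*(-1182/1885 - 606*I/1885)*exp(-1/3 - I) + pi*(5664/15145 + 7572*I/15145)*exp(2 + I/3)

Final answer: pi*(1710/6757 - 1206*I/6757)*exp(-3/2 - I/2) + pi*(-1182/1885 - 606*I/1885)*exp(-1/3 - I) + pi*(5664/15145 + 7572*I/15145)*exp(2 + I/3)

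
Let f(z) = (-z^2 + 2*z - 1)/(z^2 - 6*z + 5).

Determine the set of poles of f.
{5}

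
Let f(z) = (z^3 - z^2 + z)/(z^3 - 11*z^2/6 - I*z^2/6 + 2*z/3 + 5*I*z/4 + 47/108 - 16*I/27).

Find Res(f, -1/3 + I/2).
Write f(z) = P(z)/Q(z) with P(z) = z^3 - z^2 + z and Q(z) = z^3 - 11*z^2/6 - I*z^2/6 + 2*z/3 + 5*I*z/4 + 47/108 - 16*I/27.
The denominator factors as Q(z) = (z - 3/2 + 2*I/3)*(z + 1/3 - I/2)*(z - 2/3 - I/3), so z = -1/3 + I/2 is a simple zero of Q and P is analytic there; z = -1/3 + I/2 is therefore a simple pole and
  Res(f, z₀) = P(z₀)/Q'(z₀).

Q'(z) = 3*z^2 - 11*z/3 - I*z/3 + 2/3 + 5*I/4, so Q'(-1/3 + I/2) = 59/36 - 53*I/36.
P(-1/3 + I/2) = 1/54 + 7*I/8.

Res(f, -1/3 + I/2) = (1/54 + 7*I/8)/(59/36 - 53*I/36) = -9781/37740 + 11363*I/37740

Final answer: -9781/37740 + 11363*I/37740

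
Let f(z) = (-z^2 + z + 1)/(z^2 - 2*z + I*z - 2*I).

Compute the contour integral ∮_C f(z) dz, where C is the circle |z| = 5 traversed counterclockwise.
By the residue theorem, ∮_C f(z) dz = 2πi · (sum of the residues of f at the poles inside |z| = 5).

The denominator factors as (z - 2)*(z + I), so the singularities of f are simple poles at z = 2, z = -I.
  |2|² = 4 < 25 = 5², so this pole is inside the contour.
  |-I|² = 1 < 25 = 5², so this pole is inside the contour.

With P(z) = -z^2 + z + 1 and Q(z) = z^2 - 2*z + I*z - 2*I, each pole is simple, so Res(f, z₀) = P(z₀)/Q'(z₀) with Q'(z) = 2*z - 2 + I.
  Res(f, 2) = P(2)/Q'(2) = (-1)/(2 + I) = -2/5 + I/5
  Res(f, -I) = P(-I)/Q'(-I) = (2 - I)/(-2 - I) = -3/5 + 4*I/5

Sum of residues inside C: -1 + I
∮_C f(z) dz = 2πi · (-1 + I) = pi*(-2 - 2*I)

Final answer: pi*(-2 - 2*I)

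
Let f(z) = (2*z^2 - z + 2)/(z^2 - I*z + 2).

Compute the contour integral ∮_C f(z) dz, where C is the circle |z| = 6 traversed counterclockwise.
By the residue theorem, ∮_C f(z) dz = 2πi · (sum of the residues of f at the poles inside |z| = 6).

The denominator factors as (z - 2*I)*(z + I), so the singularities of f are simple poles at z = 2*I, z = -I.
  |2*I|² = 4 < 36 = 6², so this pole is inside the contour.
  |-I|² = 1 < 36 = 6², so this pole is inside the contour.

With P(z) = 2*z^2 - z + 2 and Q(z) = z^2 - I*z + 2, each pole is simple, so Res(f, z₀) = P(z₀)/Q'(z₀) with Q'(z) = 2*z - I.
  Res(f, 2*I) = P(2*I)/Q'(2*I) = (-6 - 2*I)/(3*I) = -2/3 + 2*I
  Res(f, -I) = P(-I)/Q'(-I) = (I)/(-3*I) = -1/3

Sum of residues inside C: -1 + 2*I
∮_C f(z) dz = 2πi · (-1 + 2*I) = pi*(-4 - 2*I)

Final answer: pi*(-4 - 2*I)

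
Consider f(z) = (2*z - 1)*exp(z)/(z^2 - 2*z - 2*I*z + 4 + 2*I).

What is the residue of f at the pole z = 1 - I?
Write f(z) = P(z)/Q(z) with P(z) = (2*z - 1)*exp(z) and Q(z) = z^2 - 2*z - 2*I*z + 4 + 2*I.
The denominator factors as Q(z) = (z - 1 - 3*I)*(z - 1 + I), so z = 1 - I is a simple zero of Q and P is analytic there; z = 1 - I is therefore a simple pole and
  Res(f, z₀) = P(z₀)/Q'(z₀).

Q'(z) = 2*z - 2 - 2*I, so Q'(1 - I) = -4*I.
P(1 - I) = (1 - 2*I)*exp(1 - I).

Res(f, 1 - I) = ((1 - 2*I)*exp(1 - I))/(-4*I) = (1/2 + I/4)*exp(1 - I)

Final answer: (1/2 + I/4)*exp(1 - I)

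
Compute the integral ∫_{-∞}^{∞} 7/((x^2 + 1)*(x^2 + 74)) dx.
Let f(z) = 7/((z^2 + 1)*(z^2 + 74)). The denominator has no real zeros and deg Q - deg P = 4 ≥ 2, so the integral of f over the upper semicircle |z| = R tends to 0 as R → ∞. Closing the contour in the upper half-plane,
  ∫_{-∞}^{∞} f(x) dx = 2πi · Σ Res(f, z_k)  over the poles with Im z_k > 0.

Zeros of the denominator: z^2 + 74 = 0 gives z = ±sqrt(74)*I; z^2 + 1 = 0 gives z = ±I.
Upper half-plane: z = I, z = sqrt(74)*I (simple).

Each pole is a simple zero of Q(z) = z^4 + 75*z^2 + 74, so Res(f, z₀) = P(z₀)/Q'(z₀) with P(z) = 7, Q'(z) = 4*z^3 + 150*z:
  Res(f, I) = (7)/(146*I) = -7*I/146
  Res(f, sqrt(74)*I) = (7)/(-146*sqrt(74)*I) = 7*sqrt(74)*I/10804

Sum of residues: 7*I*(-74 + sqrt(74))/10804
∫_{-∞}^{∞} f(x) dx = 2πi · (7*I*(-74 + sqrt(74))/10804) = 7*pi*(74 - sqrt(74))/5402

Final answer: 7*pi*(74 - sqrt(74))/5402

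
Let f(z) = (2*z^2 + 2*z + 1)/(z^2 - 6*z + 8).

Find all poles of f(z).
{2, 4}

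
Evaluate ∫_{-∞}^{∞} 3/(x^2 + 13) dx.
Let f(z) = 3/(z^2 + 13). The denominator has no real zeros and deg Q - deg P = 2 ≥ 2, so the integral of f over the upper semicircle |z| = R tends to 0 as R → ∞. Closing the contour in the upper half-plane,
  ∫_{-∞}^{∞} f(x) dx = 2πi · Σ Res(f, z_k)  over the poles with Im z_k > 0.

Zeros of the denominator: z^2 + 13 = 0 gives z = ±sqrt(13)*I.
Upper half-plane: z = sqrt(13)*I (simple).

Each pole is a simple zero of Q(z) = z^2 + 13, so Res(f, z₀) = P(z₀)/Q'(z₀) with P(z) = 3, Q'(z) = 2*z:
  Res(f, sqrt(13)*I) = (3)/(2*sqrt(13)*I) = -3*sqrt(13)*I/26

∫_{-∞}^{∞} f(x) dx = 2πi · (-3*sqrt(13)*I/26) = 3*sqrt(13)*pi/13

Final answer: 3*sqrt(13)*pi/13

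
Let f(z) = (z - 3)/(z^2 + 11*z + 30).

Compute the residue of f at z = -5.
-8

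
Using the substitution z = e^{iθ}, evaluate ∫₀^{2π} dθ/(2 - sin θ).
2*sqrt(3)*pi/3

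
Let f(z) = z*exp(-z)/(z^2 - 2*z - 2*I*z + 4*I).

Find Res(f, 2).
Write f(z) = P(z)/Q(z) with P(z) = z*exp(-z) and Q(z) = z^2 - 2*z - 2*I*z + 4*I.
The denominator factors as Q(z) = (z - 2)*(z - 2*I), so z = 2 is a simple zero of Q and P is analytic there; z = 2 is therefore a simple pole and
  Res(f, z₀) = P(z₀)/Q'(z₀).

Q'(z) = 2*z - 2 - 2*I, so Q'(2) = 2 - 2*I.
P(2) = 2*exp(-2).

Res(f, 2) = (2*exp(-2))/(2 - 2*I) = (1/2 + I/2)*exp(-2)

Final answer: (1/2 + I/2)*exp(-2)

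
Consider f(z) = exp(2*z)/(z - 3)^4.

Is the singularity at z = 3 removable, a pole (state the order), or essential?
Write f(z) = g(z)/(z - 3)^4 with g(z) = exp(2*z).
g is entire and g(3) = exp(6) ≠ 0, so no factor of (z - 3) cancels: the Laurent expansion of f about z = 3 starts at the power -4, i.e. lim_{z→z₀} (z - z₀)^4 f(z) = exp(6) is finite and nonzero.
So z = 3 is a pole of order 4.

Final answer: pole of order 4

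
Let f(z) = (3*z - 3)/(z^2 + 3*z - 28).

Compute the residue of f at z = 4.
9/11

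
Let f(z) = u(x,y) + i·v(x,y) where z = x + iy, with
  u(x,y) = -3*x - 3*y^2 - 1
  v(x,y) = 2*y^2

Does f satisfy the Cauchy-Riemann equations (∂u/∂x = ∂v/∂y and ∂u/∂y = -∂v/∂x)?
∂u/∂x = -3
∂v/∂y = 4*y
∂u/∂y = -6*y
∂v/∂x = 0
∂u/∂x ≠ ∂v/∂y and ∂u/∂y ≠ -∂v/∂x; the Cauchy-Riemann equations are not satisfied, so f is not analytic.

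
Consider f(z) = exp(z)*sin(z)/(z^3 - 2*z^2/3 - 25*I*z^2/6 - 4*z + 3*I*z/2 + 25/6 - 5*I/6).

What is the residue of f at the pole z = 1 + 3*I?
Write f(z) = P(z)/Q(z) with P(z) = exp(z)*sin(z) and Q(z) = z^3 - 2*z^2/3 - 25*I*z^2/6 - 4*z + 3*I*z/2 + 25/6 - 5*I/6.
The denominator factors as Q(z) = (z + 1 - 3*I/2)*(z - 2/3 + I/3)*(z - 1 - 3*I), so z = 1 + 3*I is a simple zero of Q and P is analytic there; z = 1 + 3*I is therefore a simple pole and
  Res(f, z₀) = P(z₀)/Q'(z₀).

Q'(z) = 3*z^2 - 4*z/3 - 25*I*z/3 - 4 + 3*I/2, so Q'(1 + 3*I) = -13/3 + 43*I/6.
P(1 + 3*I) = exp(1 + 3*I)*sin(1 + 3*I).

Res(f, 1 + 3*I) = (exp(1 + 3*I)*sin(1 + 3*I))/(-13/3 + 43*I/6) = (-156/2525 - 258*I/2525)*exp(1 + 3*I)*sin(1 + 3*I)

Final answer: (-156/2525 - 258*I/2525)*exp(1 + 3*I)*sin(1 + 3*I)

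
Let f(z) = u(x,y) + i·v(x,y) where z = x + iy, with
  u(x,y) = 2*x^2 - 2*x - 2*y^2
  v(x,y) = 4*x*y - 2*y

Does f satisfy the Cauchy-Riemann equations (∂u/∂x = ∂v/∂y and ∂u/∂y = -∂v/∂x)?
∂u/∂x = 4*x - 2
∂v/∂y = 4*x - 2
∂u/∂y = -4*y
∂v/∂x = 4*y
∂u/∂x = ∂v/∂y and ∂u/∂y = -∂v/∂x hold identically; f is analytic.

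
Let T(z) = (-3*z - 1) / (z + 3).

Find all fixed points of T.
T(z) = z means -3*z - 1 = z*(z + 3), i.e.
  z^2 + 6*z + 1 = 0.
Discriminant: (6)^2 - 4*(1)*(1) = 32, so the roots are real.
  z = (-6 ± sqrt(32))/(2*(1))
Fixed points: {-3 - 2*sqrt(2), -3 + 2*sqrt(2)}

Final answer: {-3 - 2*sqrt(2), -3 + 2*sqrt(2)}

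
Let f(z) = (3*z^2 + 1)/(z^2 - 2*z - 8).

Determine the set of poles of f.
{-2, 4}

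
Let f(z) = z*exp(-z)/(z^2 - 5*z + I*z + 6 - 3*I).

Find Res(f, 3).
Write f(z) = P(z)/Q(z) with P(z) = z*exp(-z) and Q(z) = z^2 - 5*z + I*z + 6 - 3*I.
The denominator factors as Q(z) = (z - 2 + I)*(z - 3), so z = 3 is a simple zero of Q and P is analytic there; z = 3 is therefore a simple pole and
  Res(f, z₀) = P(z₀)/Q'(z₀).

Q'(z) = 2*z - 5 + I, so Q'(3) = 1 + I.
P(3) = 3*exp(-3).

Res(f, 3) = (3*exp(-3))/(1 + I) = (3/2 - 3*I/2)*exp(-3)

Final answer: (3/2 - 3*I/2)*exp(-3)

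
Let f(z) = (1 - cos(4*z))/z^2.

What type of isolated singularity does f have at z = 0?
Let u = z. The argument of cos is 4*z = 4u, so
  f = (1 - cos(4u))/u^2 = ((4u)^2/2 - (4u)^4/24 + ...)/u^2 = 8 - (32/3)*u^2 + ...
The Laurent expansion about u = 0 has no negative powers; equivalently lim_{z→0} f(z) = 8 exists and is finite.
So the singularity is removable.

Final answer: removable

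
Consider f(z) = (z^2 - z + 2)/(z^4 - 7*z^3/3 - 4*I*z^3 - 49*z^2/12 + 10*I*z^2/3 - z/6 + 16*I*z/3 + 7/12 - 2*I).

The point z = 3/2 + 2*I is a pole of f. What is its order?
2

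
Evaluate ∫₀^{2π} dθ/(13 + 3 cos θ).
Let J = ∫₀^{2π} dθ/(13 + 3 cos θ).
Put z = e^{iθ}: then cos θ = (z + 1/z)/2, dθ = dz/(iz), and z runs once counterclockwise around |z| = 1:
  J = ∮_{|z|=1} 1/(13 + 3*(z + 1/z)/2) · dz/(iz) = (2/i) ∮_{|z|=1} dz/(3*z^2 + 26*z + 3).
The roots of 3*z^2 + 26*z + 3 are z = (-13 ± sqrt(13^2 - 3^2))/3, with sqrt(160) = 4*sqrt(10); their product is 1, so only z₊ = -13/3 + 4*sqrt(10)/3 lies inside the unit circle (z₋ = -13/3 - 4*sqrt(10)/3 lies outside).
z₊ is a simple zero of q(z) = 3*z^2 + 26*z + 3, so Res(1/q, z₊) = 1/q'(z₊) with q'(z) = 6*z + 26; and q'(z₊) = 3*(z₊ - z₋) = 8*sqrt(10).
Therefore J = (2/i) · 2πi · 1/(8*sqrt(10)) = 2*pi/(4*sqrt(10)) = sqrt(10)*pi/20

Final answer: sqrt(10)*pi/20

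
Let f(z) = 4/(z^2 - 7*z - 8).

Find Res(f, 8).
Write f(z) = P(z)/Q(z) with P(z) = 4 and Q(z) = z^2 - 7*z - 8.
The denominator factors as Q(z) = (z + 1)*(z - 8), so z = 8 is a simple zero of Q and P is analytic there; z = 8 is therefore a simple pole and
  Res(f, z₀) = P(z₀)/Q'(z₀).

Q'(z) = 2*z - 7, so Q'(8) = 9.
P(8) = 4.

Res(f, 8) = (4)/(9) = 4/9

Final answer: 4/9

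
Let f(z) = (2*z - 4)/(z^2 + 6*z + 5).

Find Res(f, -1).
Write f(z) = P(z)/Q(z) with P(z) = 2*z - 4 and Q(z) = z^2 + 6*z + 5.
The denominator factors as Q(z) = (z + 1)*(z + 5), so z = -1 is a simple zero of Q and P is analytic there; z = -1 is therefore a simple pole and
  Res(f, z₀) = P(z₀)/Q'(z₀).

Q'(z) = 2*z + 6, so Q'(-1) = 4.
P(-1) = -6.

Res(f, -1) = (-6)/(4) = -3/2

Final answer: -3/2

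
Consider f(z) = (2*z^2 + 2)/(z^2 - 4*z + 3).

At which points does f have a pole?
{1, 3}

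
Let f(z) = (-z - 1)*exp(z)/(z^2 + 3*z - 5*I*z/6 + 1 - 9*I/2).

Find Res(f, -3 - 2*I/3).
Write f(z) = P(z)/Q(z) with P(z) = (-z - 1)*exp(z) and Q(z) = z^2 + 3*z - 5*I*z/6 + 1 - 9*I/2.
The denominator factors as Q(z) = (z + 3 + 2*I/3)*(z - 3*I/2), so z = -3 - 2*I/3 is a simple zero of Q and P is analytic there; z = -3 - 2*I/3 is therefore a simple pole and
  Res(f, z₀) = P(z₀)/Q'(z₀).

Q'(z) = 2*z + 3 - 5*I/6, so Q'(-3 - 2*I/3) = -3 - 13*I/6.
P(-3 - 2*I/3) = (2 + 2*I/3)*exp(-3 - 2*I/3).

Res(f, -3 - 2*I/3) = ((2 + 2*I/3)*exp(-3 - 2*I/3))/(-3 - 13*I/6) = (-268/493 + 84*I/493)*exp(-3 - 2*I/3)

Final answer: (-268/493 + 84*I/493)*exp(-3 - 2*I/3)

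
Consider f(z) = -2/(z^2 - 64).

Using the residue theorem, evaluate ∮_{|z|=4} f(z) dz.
0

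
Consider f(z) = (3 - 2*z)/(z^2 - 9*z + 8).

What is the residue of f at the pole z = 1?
Write f(z) = P(z)/Q(z) with P(z) = 3 - 2*z and Q(z) = z^2 - 9*z + 8.
The denominator factors as Q(z) = (z - 8)*(z - 1), so z = 1 is a simple zero of Q and P is analytic there; z = 1 is therefore a simple pole and
  Res(f, z₀) = P(z₀)/Q'(z₀).

Q'(z) = 2*z - 9, so Q'(1) = -7.
P(1) = 1.

Res(f, 1) = (1)/(-7) = -1/7

Final answer: -1/7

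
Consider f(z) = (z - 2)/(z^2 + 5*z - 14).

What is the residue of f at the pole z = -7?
Write f(z) = P(z)/Q(z) with P(z) = z - 2 and Q(z) = z^2 + 5*z - 14.
The denominator factors as Q(z) = (z - 2)*(z + 7), so z = -7 is a simple zero of Q and P is analytic there; z = -7 is therefore a simple pole and
  Res(f, z₀) = P(z₀)/Q'(z₀).

Q'(z) = 2*z + 5, so Q'(-7) = -9.
P(-7) = -9.

Res(f, -7) = (-9)/(-9) = 1

Final answer: 1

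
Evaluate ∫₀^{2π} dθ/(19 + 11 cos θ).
sqrt(15)*pi/30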